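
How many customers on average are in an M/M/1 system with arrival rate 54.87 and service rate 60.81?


ρ = λ/μ = 54.87/60.81 = 0.9023
L = ρ/(1−ρ) = 0.9023/(1 − 0.9023) = 0.9023/0.09768 = 9.2374

Final: 9.2374


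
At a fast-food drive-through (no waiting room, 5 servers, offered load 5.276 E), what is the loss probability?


B(c,a) = (a^c/c!) / Σ_{k=0}^{c} a^k/k!
a^5/5! = 34.067690
Σ terms (k=0..5): 1.00000 + 5.27600 + 13.91809 + 24.47728 + 32.28553 + 34.06769 = 111.024584
B = 34.067690/111.024584 = 0.306848

Final: 0.306848


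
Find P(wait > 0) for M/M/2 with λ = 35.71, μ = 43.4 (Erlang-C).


a = λ/μ = 0.8228; ρ = a/2 = 0.4114
P₀ = 0.417027 (from M/M/c formula)
C(c,a) = [a^c/(c!(1−ρ))]·P₀ = [0.67702/(2·0.5886)]·0.417027
= 0.57511·0.417027 = 0.239838

Final: 0.239838


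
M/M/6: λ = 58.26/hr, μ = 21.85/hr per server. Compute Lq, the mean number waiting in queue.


a = λ/μ = 2.6664; ρ = a/6 = 0.4444
P₀ = 0.068928
Lq = P₀·a^c·ρ / (c!·(1−ρ)²) = 0.068928·359.34717·0.4444/(720·0.30870)
= 0.04952

Final: 0.04952


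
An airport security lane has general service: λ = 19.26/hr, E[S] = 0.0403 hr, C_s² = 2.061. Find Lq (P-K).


ρ = λ·E[S] = 19.26·0.0403 = 0.7762
Lq = ρ²(1+C_s²)/(2(1−ρ)) = 0.6025·(1+2.061)/(2·0.2238)
= 0.6025·3.0610/0.4476 = 4.11958

Final: 4.11958


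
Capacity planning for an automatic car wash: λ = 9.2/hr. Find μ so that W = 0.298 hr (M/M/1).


W = 1/(μ−λ) ⇒ μ − λ = 1/W = 1/0.298 = 3.3557
μ = λ + 1/W = 9.2 + 3.3557 = 12.5557 per hr

Final: 12.5557 /hr


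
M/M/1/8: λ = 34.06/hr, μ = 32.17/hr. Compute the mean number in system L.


ρ = 34.06/32.17 = 1.0588
L = ρ[1 − (K+1)ρ^K + Kρ^(K+1)] / [(1−ρ)(1−ρ^(K+1))]
Numerator: 1.0588·(1 − 9·1.578878 + 8·1.671638) = 0.172787
Denominator: (-0.05875)·(-0.671638) = 0.039459
L = 0.172787/0.039459 = 4.3789

Final: 4.3789


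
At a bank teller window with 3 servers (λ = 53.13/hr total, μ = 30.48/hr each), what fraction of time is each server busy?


ρ = λ/(cμ) = 53.13/(3·30.48) = 53.13/91.44 = 0.5810

Final: 0.5810


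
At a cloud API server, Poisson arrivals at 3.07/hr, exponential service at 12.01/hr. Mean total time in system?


W = 1/(μ−λ) = 1/(12.01 − 3.07) = 1/8.94 = 0.1119 hr

Final: 0.1119 hr


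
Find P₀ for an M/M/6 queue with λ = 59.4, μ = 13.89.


a = λ/μ = 59.4/13.89 = 4.2765; ρ = a/c = 0.7127
Σ_{k=0}^{5} a^k/k! (terms k=0..5) = 1.00000 + 4.27646 + 9.14405 + 13.03471 + 13.93560 + 11.91900 = 53.30981
Tail: a^6/(6!(1−ρ)) = 6116.53120/(720·0.2873) = 29.57345
P₀ = 1/(53.30981 + 29.57345) = 1/82.88326 = 0.012065

Final: 0.012065


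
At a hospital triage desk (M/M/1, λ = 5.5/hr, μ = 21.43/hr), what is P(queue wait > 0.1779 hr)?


ρ = 5.5/21.43 = 0.2566
P(Wq > t) = ρ·e^{−(μ−λ)t} = 0.2566·e^{−2.8339}
= 0.2566·0.058780 = 0.015086

Final: 0.015086


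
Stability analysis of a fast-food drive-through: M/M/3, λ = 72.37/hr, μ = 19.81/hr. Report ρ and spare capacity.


Total capacity cμ = 3·19.81 = 59.43/hr
ρ = λ/(cμ) = 72.37/59.43 = 1.2177
Stable ⇔ ρ < 1: NO
Spare capacity = cμ − λ = 59.43 − 72.37 = -12.94/hr

Final: ρ = 1.2177; unstable; margin = -12.94/hr


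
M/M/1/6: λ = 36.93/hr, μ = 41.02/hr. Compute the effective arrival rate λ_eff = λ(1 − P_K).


ρ = 0.9003; P_K = (1−ρ)ρ^6/(1−ρ^7) = 0.101980
λ_eff = λ(1 − P_K) = 36.93·(1 − 0.101980) = 36.93·0.898020 = 33.1639 /hr

Final: 33.1639 /hr


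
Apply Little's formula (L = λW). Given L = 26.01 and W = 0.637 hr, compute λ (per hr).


λ = L/W = 26.01/0.637 = 40.8320 /hr

Final: 40.8320 /hr


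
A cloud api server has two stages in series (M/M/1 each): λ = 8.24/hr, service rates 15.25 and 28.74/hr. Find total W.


Each node sees arrival rate λ = 8.24/hr (tandem ⇒ throughput preserved).
W₁ = 1/(μ₁−λ) = 1/(15.25−8.24) = 0.14265 hr
W₂ = 1/(μ₂−λ) = 1/(28.74−8.24) = 0.04878 hr
W_total = W₁ + W₂ = 0.14265 + 0.04878 = 0.19143 hr

Final: 0.19143 hr


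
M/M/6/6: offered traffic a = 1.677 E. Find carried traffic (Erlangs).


B(6,1.677) = 0.005785 (Erlang-B)
Carried load = a(1 − B) = 1.677·(1 − 0.005785) = 1.677·0.994215 = 1.6673 E

Final: 1.6673 Erlangs


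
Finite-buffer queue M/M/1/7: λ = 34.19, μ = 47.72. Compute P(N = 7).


ρ = λ/μ = 34.19/47.72 = 0.7165
P_K = (1−ρ)ρ^K/(1−ρ^(K+1)) = (0.2835·0.096915)/(1 − 0.069437)
= 0.027478/0.930563 = 0.029529

Final: 0.029529


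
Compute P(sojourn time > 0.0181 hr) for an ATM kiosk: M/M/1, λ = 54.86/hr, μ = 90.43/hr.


W ~ Exponential(μ−λ) for M/M/1.
μ − λ = 90.43 − 54.86 = 35.5700
P(W > t) = e^{−(μ−λ)t} = e^{−0.6438} = 0.525284

Final: 0.525284


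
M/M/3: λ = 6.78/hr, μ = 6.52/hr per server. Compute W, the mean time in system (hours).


a = 1.0399; ρ = 0.3466; P₀ = 0.348750
Lq = P₀·a^c·ρ/(c!(1−ρ)²) = 0.05307
Wq = Lq/λ = 0.05307/6.78 = 0.007827 hr
W = Wq + 1/μ = 0.007827 + 0.15337 = 0.16120 hr

Final: 0.16120 hr


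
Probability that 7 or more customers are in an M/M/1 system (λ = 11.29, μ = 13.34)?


ρ = 11.29/13.34 = 0.8463
P(N ≥ n) = ρ^n = 0.8463^7 = 0.311005

Final: 0.311005


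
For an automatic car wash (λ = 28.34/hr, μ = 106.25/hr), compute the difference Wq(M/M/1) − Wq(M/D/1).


ρ = 28.34/106.25 = 0.2667
Wq(M/M/1) = ρ/(μ−λ) = 0.2667/77.91 = 0.003424 hr
Wq(M/D/1) = ρ/(2(μ−λ)) = 0.001712 hr
Savings = 0.003424 − 0.001712 = 0.001712 hr

Final: 0.001712 hr


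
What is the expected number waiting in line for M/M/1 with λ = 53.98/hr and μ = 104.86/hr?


ρ = 53.98/104.86 = 0.5148
Lq = ρ²/(1−ρ) = 0.2650/0.4852 = 0.5461

Final: 0.5461


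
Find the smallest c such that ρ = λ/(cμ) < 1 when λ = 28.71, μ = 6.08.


Stability requires cμ > λ ⇔ c > λ/μ.
λ/μ = 28.71/6.08 = 4.7220
Minimum integer c = ⌊4.7220⌋ + 1 = 5
Check: 5·6.08 = 30.40 > 28.71, while 4·6.08 = 24.32 ≤ 28.71

Final: 5 servers


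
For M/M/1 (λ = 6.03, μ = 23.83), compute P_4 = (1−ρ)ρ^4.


ρ = 6.03/23.83 = 0.2530
P_n = (1−ρ)·ρ^n = (1 − 0.2530)·0.2530^4 = 0.7470·0.004100 = 0.003062

Final: 0.003062


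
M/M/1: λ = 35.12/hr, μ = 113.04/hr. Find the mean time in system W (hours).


W = 1/(μ−λ) = 1/(113.04 − 35.12) = 1/77.92 = 0.01283 hr

Final: 0.01283 hr


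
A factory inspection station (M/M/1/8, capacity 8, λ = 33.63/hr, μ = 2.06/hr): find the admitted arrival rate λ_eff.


ρ = 16.3252; P_K = (1−ρ)ρ^8/(1−ρ^9) = 0.938745
λ_eff = λ(1 − P_K) = 33.63·(1 − 0.938745) = 33.63·0.061255 = 2.0600 /hr

Final: 2.0600 /hr


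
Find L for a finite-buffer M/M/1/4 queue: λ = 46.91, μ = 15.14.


ρ = 46.91/15.14 = 3.0984
L = ρ[1 − (K+1)ρ^K + Kρ^(K+1)] / [(1−ρ)(1−ρ^(K+1))]
Numerator: 3.0984·(1 − 5·92.163346 + 4·285.560273) = 2114.433751
Denominator: (-2.0984)·(-284.560273) = 597.125488
L = 2114.433751/597.125488 = 3.5410

Final: 3.5410


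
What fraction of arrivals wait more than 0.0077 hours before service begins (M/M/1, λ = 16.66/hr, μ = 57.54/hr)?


ρ = 16.66/57.54 = 0.2895
P(Wq > t) = ρ·e^{−(μ−λ)t} = 0.2895·e^{−0.3148}
= 0.2895·0.729952 = 0.211349

Final: 0.211349


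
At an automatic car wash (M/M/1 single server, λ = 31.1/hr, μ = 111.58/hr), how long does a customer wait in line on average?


ρ = 31.1/111.58 = 0.2787
Wq = ρ/(μ−λ) = 0.2787/(111.58 − 31.1) = 0.2787/80.48 = 0.003463 hr

Final: 0.003463 hr


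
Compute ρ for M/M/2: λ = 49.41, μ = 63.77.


ρ = λ/(cμ) = 49.41/(2·63.77) = 49.41/127.54 = 0.3874

Final: 0.3874


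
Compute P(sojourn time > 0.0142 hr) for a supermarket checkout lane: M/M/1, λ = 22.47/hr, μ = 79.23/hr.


W ~ Exponential(μ−λ) for M/M/1.
μ − λ = 79.23 − 22.47 = 56.7600
P(W > t) = e^{−(μ−λ)t} = e^{−0.8060} = 0.446645

Final: 0.446645


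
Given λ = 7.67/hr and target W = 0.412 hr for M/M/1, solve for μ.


W = 1/(μ−λ) ⇒ μ − λ = 1/W = 1/0.412 = 2.4272
μ = λ + 1/W = 7.67 + 2.4272 = 10.0972 per hr

Final: 10.0972 /hr


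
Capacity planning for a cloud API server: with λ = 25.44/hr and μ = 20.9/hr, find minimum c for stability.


Stability requires cμ > λ ⇔ c > λ/μ.
λ/μ = 25.44/20.9 = 1.2172
Minimum integer c = ⌊1.2172⌋ + 1 = 2
Check: 2·20.9 = 41.80 > 25.44, while 1·20.9 = 20.90 ≤ 25.44

Final: 2 servers


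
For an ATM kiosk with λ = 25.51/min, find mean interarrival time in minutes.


Mean interarrival time = 1/λ = 1/25.51 minute = 0.03920 minute
In minutes: 0.03920 × 1 = 0.03920 min

Final: 0.03920 min


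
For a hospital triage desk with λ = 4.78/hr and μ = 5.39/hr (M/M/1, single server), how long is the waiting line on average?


ρ = 4.78/5.39 = 0.8868
Lq = ρ²/(1−ρ) = 0.7865/0.1132 = 6.9492

Final: 6.9492


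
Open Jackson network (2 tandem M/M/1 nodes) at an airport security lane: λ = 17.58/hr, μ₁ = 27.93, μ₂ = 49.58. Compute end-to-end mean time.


Each node sees arrival rate λ = 17.58/hr (tandem ⇒ throughput preserved).
W₁ = 1/(μ₁−λ) = 1/(27.93−17.58) = 0.09662 hr
W₂ = 1/(μ₂−λ) = 1/(49.58−17.58) = 0.03125 hr
W_total = W₁ + W₂ = 0.09662 + 0.03125 = 0.12787 hr

Final: 0.12787 hr


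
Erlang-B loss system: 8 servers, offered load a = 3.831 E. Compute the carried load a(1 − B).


B(8,3.831) = 0.025382 (Erlang-B)
Carried load = a(1 − B) = 3.831·(1 − 0.025382) = 3.831·0.974618 = 3.7338 E

Final: 3.7338 Erlangs


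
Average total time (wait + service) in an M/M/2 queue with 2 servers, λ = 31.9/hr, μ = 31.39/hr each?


a = 1.0162; ρ = 0.5081; P₀ = 0.326151
Lq = P₀·a^c·ρ/(c!(1−ρ)²) = 0.35371
Wq = Lq/λ = 0.35371/31.9 = 0.01109 hr
W = Wq + 1/μ = 0.01109 + 0.03186 = 0.04295 hr

Final: 0.04295 hr


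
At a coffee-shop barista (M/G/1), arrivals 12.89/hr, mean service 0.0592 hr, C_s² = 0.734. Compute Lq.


ρ = λ·E[S] = 12.89·0.0592 = 0.7631
Lq = ρ²(1+C_s²)/(2(1−ρ)) = 0.5823·(1+0.734)/(2·0.2369)
= 0.5823·1.7340/0.4738 = 2.13099

Final: 2.13099


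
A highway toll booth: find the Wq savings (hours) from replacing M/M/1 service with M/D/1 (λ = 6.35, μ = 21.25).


ρ = 6.35/21.25 = 0.2988
Wq(M/M/1) = ρ/(μ−λ) = 0.2988/14.90 = 0.02006 hr
Wq(M/D/1) = ρ/(2(μ−λ)) = 0.01003 hr
Savings = 0.02006 − 0.01003 = 0.01003 hr

Final: 0.01003 hr


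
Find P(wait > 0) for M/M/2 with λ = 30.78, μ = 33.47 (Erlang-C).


a = λ/μ = 0.9196; ρ = a/2 = 0.4598
P₀ = 0.370037 (from M/M/c formula)
C(c,a) = [a^c/(c!(1−ρ))]·P₀ = [0.84572/(2·0.5402)]·0.370037
= 0.78280·0.370037 = 0.289666

Final: 0.289666


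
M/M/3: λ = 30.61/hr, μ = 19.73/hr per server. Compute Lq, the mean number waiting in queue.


a = λ/μ = 1.5514; ρ = a/3 = 0.5171
P₀ = 0.198259
Lq = P₀·a^c·ρ / (c!·(1−ρ)²) = 0.198259·3.73430·0.5171/(6·0.23315)
= 0.27370

Final: 0.27370


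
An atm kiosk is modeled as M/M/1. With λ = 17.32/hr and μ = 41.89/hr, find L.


ρ = λ/μ = 17.32/41.89 = 0.4135
L = ρ/(1−ρ) = 0.4135/(1 − 0.4135) = 0.4135/0.5865 = 0.7049

Final: 0.7049


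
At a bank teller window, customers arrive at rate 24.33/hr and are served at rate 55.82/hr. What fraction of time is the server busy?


ρ = λ/μ = 24.33/55.82 = 0.4359

Final: 0.4359


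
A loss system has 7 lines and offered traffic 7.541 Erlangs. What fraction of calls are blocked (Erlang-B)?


B(c,a) = (a^c/c!) / Σ_{k=0}^{c} a^k/k!
a^7/7! = 275.151604
Σ terms (k=0..7): 1.00000 + 7.54100 + 28.43334 + 71.47194 + 134.74248 + 203.21860 + 255.41191 + 275.15160 = 976.970874
B = 275.151604/976.970874 = 0.281637

Final: 0.281637


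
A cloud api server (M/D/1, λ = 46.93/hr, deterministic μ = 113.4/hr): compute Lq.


ρ = 46.93/113.4 = 0.4138
M/D/1: Lq = ρ²/(2(1−ρ)) = 0.1713/(2·0.5862) = 0.14609

Final: 0.14609


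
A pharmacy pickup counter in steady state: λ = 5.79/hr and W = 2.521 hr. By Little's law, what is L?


L = λW = 5.79·2.521 = 14.5966

Final: 14.5966


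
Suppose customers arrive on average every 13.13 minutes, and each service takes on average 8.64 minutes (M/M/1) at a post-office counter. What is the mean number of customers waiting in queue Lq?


λ = 60/13.13 = 4.5697 /hr
μ = 60/8.64 = 6.9444 /hr
ρ = λ/μ = 4.5697/6.9444 = 0.6580
Lq = ρ²/(1−ρ) = 0.4330/0.3420 = 1.2662

Final: 1.2662


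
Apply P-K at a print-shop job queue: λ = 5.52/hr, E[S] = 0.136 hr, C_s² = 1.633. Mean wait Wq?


ρ = λ·E[S] = 5.52·0.136 = 0.7507
E[S²] = E[S]²(1+C_s²) = 0.136²·(1+1.633) = 0.048700
Wq = λ·E[S²]/(2(1−ρ)) = 5.52·0.048700/(2·0.2493) = 0.53920 hr

Final: 0.53920 hr


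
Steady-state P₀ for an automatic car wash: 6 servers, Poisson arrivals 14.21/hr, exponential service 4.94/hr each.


a = λ/μ = 14.21/4.94 = 2.8765; ρ = a/c = 0.4794
Σ_{k=0}^{5} a^k/k! (terms k=0..5) = 1.00000 + 2.87652 + 4.13718 + 3.96689 + 2.85271 + 1.64117 = 16.47447
Tail: a^6/(6!(1−ρ)) = 566.50373/(720·0.5206) = 1.51141
P₀ = 1/(16.47447 + 1.51141) = 1/17.98588 = 0.055599

Final: 0.055599


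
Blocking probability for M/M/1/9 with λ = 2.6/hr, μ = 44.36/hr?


ρ = λ/μ = 2.6/44.36 = 0.05861
P_K = (1−ρ)ρ^K/(1−ρ^(K+1)) = (0.9414·8.163e-12)/(1 − 4.784e-13)
= 7.684e-12/1.000000 = 7.684e-12

Final: 7.684e-12


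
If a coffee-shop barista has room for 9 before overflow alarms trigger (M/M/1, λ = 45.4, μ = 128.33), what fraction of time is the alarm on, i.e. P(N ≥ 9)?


ρ = 45.4/128.33 = 0.3538
P(N ≥ n) = ρ^n = 0.3538^9 = 0.00008681

Final: 0.00008681


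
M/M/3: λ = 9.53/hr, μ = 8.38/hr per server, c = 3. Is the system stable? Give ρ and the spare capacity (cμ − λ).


Total capacity cμ = 3·8.38 = 25.14/hr
ρ = λ/(cμ) = 9.53/25.14 = 0.3791
Stable ⇔ ρ < 1: YES
Spare capacity = cμ − λ = 25.14 − 9.53 = 15.61/hr

Final: ρ = 0.3791; stable; margin = 15.61/hr


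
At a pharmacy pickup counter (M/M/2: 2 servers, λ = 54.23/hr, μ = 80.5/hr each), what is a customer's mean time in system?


a = 0.6737; ρ = 0.3368; P₀ = 0.496074
Lq = P₀·a^c·ρ/(c!(1−ρ)²) = 0.08621
Wq = Lq/λ = 0.08621/54.23 = 0.001590 hr
W = Wq + 1/μ = 0.001590 + 0.01242 = 0.01401 hr

Final: 0.01401 hr


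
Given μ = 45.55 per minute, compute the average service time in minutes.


Mean service time = 1/μ = 1/45.55 minute = 0.02195 minute
In minutes: 0.02195 × 1 = 0.02195 min

Final: 0.02195 min


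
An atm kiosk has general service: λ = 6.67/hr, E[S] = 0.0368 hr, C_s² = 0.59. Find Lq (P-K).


ρ = λ·E[S] = 6.67·0.0368 = 0.2455
Lq = ρ²(1+C_s²)/(2(1−ρ)) = 0.06025·(1+0.59)/(2·0.7545)
= 0.06025·1.5900/1.5091 = 0.06348

Final: 0.06348


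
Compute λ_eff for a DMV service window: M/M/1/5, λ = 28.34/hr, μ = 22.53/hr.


ρ = 1.2579; P_K = (1−ρ)ρ^5/(1−ρ^6) = 0.274242
λ_eff = λ(1 − P_K) = 28.34·(1 − 0.274242) = 28.34·0.725758 = 20.5680 /hr

Final: 20.5680 /hr


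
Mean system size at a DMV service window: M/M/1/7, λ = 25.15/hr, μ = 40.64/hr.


ρ = 25.15/40.64 = 0.6188
L = ρ[1 − (K+1)ρ^K + Kρ^(K+1)] / [(1−ρ)(1−ρ^(K+1))]
Numerator: 0.6188·(1 − 8·0.034761 + 7·0.021512) = 0.539942
Denominator: (0.3812)·(0.978488) = 0.372952
L = 0.539942/0.372952 = 1.4478

Final: 1.4478


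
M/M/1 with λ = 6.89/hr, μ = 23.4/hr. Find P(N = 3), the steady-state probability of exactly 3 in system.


ρ = 6.89/23.4 = 0.2944
P_n = (1−ρ)·ρ^n = (1 − 0.2944)·0.2944^3 = 0.7056·0.025528 = 0.018011

Final: 0.018011


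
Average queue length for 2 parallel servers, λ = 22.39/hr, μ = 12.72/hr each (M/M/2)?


a = λ/μ = 1.7602; ρ = a/2 = 0.8801
P₀ = 0.063768
Lq = P₀·a^c·ρ / (c!·(1−ρ)²) = 0.063768·3.09837·0.8801/(2·0.01437)
= 6.04888

Final: 6.04888


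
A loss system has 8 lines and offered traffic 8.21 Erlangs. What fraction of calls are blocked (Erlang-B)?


B(c,a) = (a^c/c!) / Σ_{k=0}^{c} a^k/k!
a^8/8! = 511.946683
Σ terms (k=0..8): 1.00000 + 8.21000 + 33.70205 + 92.23128 + 189.30470 + 310.83831 + 425.33042 + 498.85182 + 511.94668 = 2071.415260
B = 511.946683/2071.415260 = 0.247148

Final: 0.247148


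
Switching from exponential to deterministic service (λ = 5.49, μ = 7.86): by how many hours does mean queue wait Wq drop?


ρ = 5.49/7.86 = 0.6985
Wq(M/M/1) = ρ/(μ−λ) = 0.6985/2.37 = 0.29471 hr
Wq(M/D/1) = ρ/(2(μ−λ)) = 0.14736 hr
Savings = 0.29471 − 0.14736 = 0.14736 hr

Final: 0.14736 hr


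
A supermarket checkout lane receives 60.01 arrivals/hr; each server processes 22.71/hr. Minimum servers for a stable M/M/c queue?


Stability requires cμ > λ ⇔ c > λ/μ.
λ/μ = 60.01/22.71 = 2.6424
Minimum integer c = ⌊2.6424⌋ + 1 = 3
Check: 3·22.71 = 68.13 > 60.01, while 2·22.71 = 45.42 ≤ 60.01

Final: 3 servers


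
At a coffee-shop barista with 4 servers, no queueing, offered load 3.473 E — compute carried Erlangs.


B(4,3.473) = 0.257433 (Erlang-B)
Carried load = a(1 − B) = 3.473·(1 − 0.257433) = 3.473·0.742567 = 2.5789 E

Final: 2.5789 Erlangs


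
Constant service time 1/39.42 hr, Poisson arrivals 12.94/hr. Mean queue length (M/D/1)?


ρ = 12.94/39.42 = 0.3283
M/D/1: Lq = ρ²/(2(1−ρ)) = 0.1078/(2·0.6717) = 0.08021

Final: 0.08021


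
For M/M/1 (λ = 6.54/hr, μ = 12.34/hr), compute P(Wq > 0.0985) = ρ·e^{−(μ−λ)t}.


ρ = 6.54/12.34 = 0.5300
P(Wq > t) = ρ·e^{−(μ−λ)t} = 0.5300·e^{−0.5713}
= 0.5300·0.564791 = 0.299330

Final: 0.299330


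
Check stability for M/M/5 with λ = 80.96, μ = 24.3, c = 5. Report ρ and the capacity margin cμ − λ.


Total capacity cμ = 5·24.3 = 121.50/hr
ρ = λ/(cμ) = 80.96/121.50 = 0.6663
Stable ⇔ ρ < 1: YES
Spare capacity = cμ − λ = 121.50 − 80.96 = 40.54/hr

Final: ρ = 0.6663; stable; margin = 40.54/hr


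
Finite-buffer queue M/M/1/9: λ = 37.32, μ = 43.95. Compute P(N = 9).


ρ = λ/μ = 37.32/43.95 = 0.8491
P_K = (1−ρ)ρ^K/(1−ρ^(K+1)) = (0.1509·0.229533)/(1 − 0.194907)
= 0.034626/0.805093 = 0.043008

Final: 0.043008


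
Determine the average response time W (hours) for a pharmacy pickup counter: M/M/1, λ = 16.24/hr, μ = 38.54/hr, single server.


W = 1/(μ−λ) = 1/(38.54 − 16.24) = 1/22.30 = 0.04484 hr

Final: 0.04484 hr


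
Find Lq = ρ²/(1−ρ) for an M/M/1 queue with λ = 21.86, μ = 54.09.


ρ = 21.86/54.09 = 0.4041
Lq = ρ²/(1−ρ) = 0.1633/0.5959 = 0.2741

Final: 0.2741


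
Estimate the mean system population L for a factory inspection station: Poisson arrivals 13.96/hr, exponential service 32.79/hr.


ρ = λ/μ = 13.96/32.79 = 0.4257
L = ρ/(1−ρ) = 0.4257/(1 − 0.4257) = 0.4257/0.5743 = 0.7414

Final: 0.7414


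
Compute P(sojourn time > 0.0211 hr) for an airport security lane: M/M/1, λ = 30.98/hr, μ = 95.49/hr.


W ~ Exponential(μ−λ) for M/M/1.
μ − λ = 95.49 − 30.98 = 64.5100
P(W > t) = e^{−(μ−λ)t} = e^{−1.3612} = 0.256363

Final: 0.256363


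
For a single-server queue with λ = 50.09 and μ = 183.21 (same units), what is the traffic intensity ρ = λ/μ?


ρ = λ/μ = 50.09/183.21 = 0.2734

Final: 0.2734


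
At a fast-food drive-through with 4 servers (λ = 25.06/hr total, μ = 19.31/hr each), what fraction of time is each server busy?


ρ = λ/(cμ) = 25.06/(4·19.31) = 25.06/77.24 = 0.3244

Final: 0.3244


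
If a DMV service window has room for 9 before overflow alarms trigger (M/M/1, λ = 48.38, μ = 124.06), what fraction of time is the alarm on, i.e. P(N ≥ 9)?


ρ = 48.38/124.06 = 0.3900
P(N ≥ n) = ρ^n = 0.3900^9 = 0.0002086

Final: 0.0002086


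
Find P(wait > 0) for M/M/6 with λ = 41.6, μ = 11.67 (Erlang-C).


a = λ/μ = 3.5647; ρ = a/6 = 0.5941
P₀ = 0.027017 (from M/M/c formula)
C(c,a) = [a^c/(c!(1−ρ))]·P₀ = [2051.79916/(720·0.4059)]·0.027017
= 7.02102·0.027017 = 0.189690

Final: 0.189690


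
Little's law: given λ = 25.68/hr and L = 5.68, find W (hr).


W = L/λ = 5.68/25.68 = 0.2212 hr

Final: 0.2212 hr


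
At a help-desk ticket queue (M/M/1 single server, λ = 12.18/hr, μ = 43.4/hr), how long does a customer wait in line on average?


ρ = 12.18/43.4 = 0.2806
Wq = ρ/(μ−λ) = 0.2806/(43.4 − 12.18) = 0.2806/31.22 = 0.008989 hr

Final: 0.008989 hr


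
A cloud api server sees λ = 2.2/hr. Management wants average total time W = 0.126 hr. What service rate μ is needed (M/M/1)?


W = 1/(μ−λ) ⇒ μ − λ = 1/W = 1/0.126 = 7.9365
μ = λ + 1/W = 2.2 + 7.9365 = 10.1365 per hr

Final: 10.1365 /hr


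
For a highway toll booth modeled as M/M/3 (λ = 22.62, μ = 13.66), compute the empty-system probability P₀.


a = λ/μ = 22.62/13.66 = 1.6559; ρ = a/c = 0.5520
Σ_{k=0}^{2} a^k/k! (terms k=0..2) = 1.00000 + 1.65593 + 1.37105 = 4.02698
Tail: a^3/(3!(1−ρ)) = 4.54073/(6·0.4480) = 1.68917
P₀ = 1/(4.02698 + 1.68917) = 1/5.71615 = 0.174943

Final: 0.174943


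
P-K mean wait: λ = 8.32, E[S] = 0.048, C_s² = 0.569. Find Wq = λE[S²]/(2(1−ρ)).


ρ = λ·E[S] = 8.32·0.048 = 0.3994
E[S²] = E[S]²(1+C_s²) = 0.048²·(1+0.569) = 0.003615
Wq = λ·E[S²]/(2(1−ρ)) = 8.32·0.003615/(2·0.6006) = 0.02504 hr

Final: 0.02504 hr


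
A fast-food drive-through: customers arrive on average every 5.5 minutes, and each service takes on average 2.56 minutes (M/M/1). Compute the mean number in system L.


λ = 60/5.5 = 10.9091 /hr
μ = 60/2.56 = 23.4375 /hr
ρ = λ/μ = 10.9091/23.4375 = 0.4655
L = ρ/(1−ρ) = 0.4655/0.5345 = 0.8707

Final: 0.8707


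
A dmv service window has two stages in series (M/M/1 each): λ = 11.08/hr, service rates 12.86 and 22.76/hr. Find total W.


Each node sees arrival rate λ = 11.08/hr (tandem ⇒ throughput preserved).
W₁ = 1/(μ₁−λ) = 1/(12.86−11.08) = 0.56180 hr
W₂ = 1/(μ₂−λ) = 1/(22.76−11.08) = 0.08562 hr
W_total = W₁ + W₂ = 0.56180 + 0.08562 = 0.64741 hr

Final: 0.64741 hr


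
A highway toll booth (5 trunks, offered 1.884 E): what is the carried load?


B(5,1.884) = 0.030449 (Erlang-B)
Carried load = a(1 − B) = 1.884·(1 − 0.030449) = 1.884·0.969551 = 1.8266 E

Final: 1.8266 Erlangs


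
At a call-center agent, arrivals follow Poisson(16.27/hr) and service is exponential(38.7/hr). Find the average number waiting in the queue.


ρ = 16.27/38.7 = 0.4204
Lq = ρ²/(1−ρ) = 0.1767/0.5796 = 0.3050

Final: 0.3050


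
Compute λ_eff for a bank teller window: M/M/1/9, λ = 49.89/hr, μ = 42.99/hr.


ρ = 1.1605; P_K = (1−ρ)ρ^9/(1−ρ^10) = 0.178619
λ_eff = λ(1 − P_K) = 49.89·(1 − 0.178619) = 49.89·0.821381 = 40.9787 /hr

Final: 40.9787 /hr


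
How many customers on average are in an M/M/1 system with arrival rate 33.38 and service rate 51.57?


ρ = λ/μ = 33.38/51.57 = 0.6473
L = ρ/(1−ρ) = 0.6473/(1 − 0.6473) = 0.6473/0.3527 = 1.8351

Final: 1.8351


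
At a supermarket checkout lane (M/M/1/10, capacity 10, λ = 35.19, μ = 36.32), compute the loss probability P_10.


ρ = λ/μ = 35.19/36.32 = 0.9689
P_K = (1−ρ)ρ^K/(1−ρ^(K+1)) = (0.03111·0.729011)/(1 − 0.706330)
= 0.022681/0.293670 = 0.077234

Final: 0.077234


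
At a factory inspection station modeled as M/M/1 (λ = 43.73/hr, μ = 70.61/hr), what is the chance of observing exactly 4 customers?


ρ = 43.73/70.61 = 0.6193
P_n = (1−ρ)·ρ^n = (1 − 0.6193)·0.6193^4 = 0.3807·0.147114 = 0.056004

Final: 0.056004


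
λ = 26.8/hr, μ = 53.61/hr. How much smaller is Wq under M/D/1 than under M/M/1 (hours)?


ρ = 26.8/53.61 = 0.4999
Wq(M/M/1) = ρ/(μ−λ) = 0.4999/26.81 = 0.01865 hr
Wq(M/D/1) = ρ/(2(μ−λ)) = 0.009323 hr
Savings = 0.01865 − 0.009323 = 0.009323 hr

Final: 0.009323 hr


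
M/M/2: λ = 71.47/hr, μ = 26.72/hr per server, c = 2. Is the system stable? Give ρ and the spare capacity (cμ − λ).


Total capacity cμ = 2·26.72 = 53.44/hr
ρ = λ/(cμ) = 71.47/53.44 = 1.3374
Stable ⇔ ρ < 1: NO
Spare capacity = cμ − λ = 53.44 − 71.47 = -18.03/hr

Final: ρ = 1.3374; unstable; margin = -18.03/hr


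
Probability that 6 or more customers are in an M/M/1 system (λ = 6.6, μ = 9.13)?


ρ = 6.6/9.13 = 0.7229
P(N ≥ n) = ρ^n = 0.7229^6 = 0.142705

Final: 0.142705


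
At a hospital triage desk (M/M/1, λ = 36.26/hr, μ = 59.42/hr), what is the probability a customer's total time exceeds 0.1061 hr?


W ~ Exponential(μ−λ) for M/M/1.
μ − λ = 59.42 − 36.26 = 23.1600
P(W > t) = e^{−(μ−λ)t} = e^{−2.4573} = 0.085668

Final: 0.085668


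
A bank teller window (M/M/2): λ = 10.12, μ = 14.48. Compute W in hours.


a = 0.6989; ρ = 0.3494; P₀ = 0.482088
Lq = P₀·a^c·ρ/(c!(1−ρ)²) = 0.09722
Wq = Lq/λ = 0.09722/10.12 = 0.009606 hr
W = Wq + 1/μ = 0.009606 + 0.06906 = 0.07867 hr

Final: 0.07867 hr


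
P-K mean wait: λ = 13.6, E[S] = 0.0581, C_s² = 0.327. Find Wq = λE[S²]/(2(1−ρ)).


ρ = λ·E[S] = 13.6·0.0581 = 0.7902
E[S²] = E[S]²(1+C_s²) = 0.0581²·(1+0.327) = 0.004479
Wq = λ·E[S²]/(2(1−ρ)) = 13.6·0.004479/(2·0.2098) = 0.14516 hr

Final: 0.14516 hr


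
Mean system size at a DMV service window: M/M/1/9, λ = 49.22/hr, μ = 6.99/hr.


ρ = 49.22/6.99 = 7.0415
L = ρ[1 − (K+1)ρ^K + Kρ^(K+1)] / [(1−ρ)(1−ρ^(K+1))]
Numerator: 7.0415·(1 − 10·42557871.859861 + 9·299670737.187748) = 15994443301.748951
Denominator: (-6.0415)·(-299670736.187748) = 1810457108.613536
L = 15994443301.748951/1810457108.613536 = 8.8345

Final: 8.8345


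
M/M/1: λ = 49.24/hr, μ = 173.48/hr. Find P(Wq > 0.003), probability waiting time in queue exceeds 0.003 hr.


ρ = 49.24/173.48 = 0.2838
P(Wq > t) = ρ·e^{−(μ−λ)t} = 0.2838·e^{−0.3727}
= 0.2838·0.688858 = 0.195523

Final: 0.195523


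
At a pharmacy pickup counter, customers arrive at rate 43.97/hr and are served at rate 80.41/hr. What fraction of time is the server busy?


ρ = λ/μ = 43.97/80.41 = 0.5468

Final: 0.5468


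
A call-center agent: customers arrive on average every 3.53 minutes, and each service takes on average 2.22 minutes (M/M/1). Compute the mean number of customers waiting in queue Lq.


λ = 60/3.53 = 16.9972 /hr
μ = 60/2.22 = 27.0270 /hr
ρ = λ/μ = 16.9972/27.0270 = 0.6289
Lq = ρ²/(1−ρ) = 0.3955/0.3711 = 1.0658

Final: 1.0658


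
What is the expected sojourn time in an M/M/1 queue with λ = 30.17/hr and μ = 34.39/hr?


W = 1/(μ−λ) = 1/(34.39 − 30.17) = 1/4.22 = 0.2370 hr

Final: 0.2370 hr


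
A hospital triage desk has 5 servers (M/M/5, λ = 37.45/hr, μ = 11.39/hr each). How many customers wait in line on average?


a = λ/μ = 3.2880; ρ = a/5 = 0.6576
P₀ = 0.033513
Lq = P₀·a^c·ρ / (c!·(1−ρ)²) = 0.033513·384.27355·0.6576/(120·0.11724)
= 0.60193

Final: 0.60193


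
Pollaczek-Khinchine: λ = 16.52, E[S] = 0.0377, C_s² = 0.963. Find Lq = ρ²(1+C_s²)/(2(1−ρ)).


ρ = λ·E[S] = 16.52·0.0377 = 0.6228
Lq = ρ²(1+C_s²)/(2(1−ρ)) = 0.3879·(1+0.963)/(2·0.3772)
= 0.3879·1.9630/0.7544 = 1.00931

Final: 1.00931


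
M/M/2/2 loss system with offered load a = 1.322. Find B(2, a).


B(c,a) = (a^c/c!) / Σ_{k=0}^{c} a^k/k!
a^2/2! = 0.873842
Σ terms (k=0..2): 1.00000 + 1.32200 + 0.87384 = 3.195842
B = 0.873842/3.195842 = 0.273431

Final: 0.273431


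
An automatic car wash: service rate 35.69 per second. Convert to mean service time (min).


Mean service time = 1/μ = 1/35.69 second = 0.02802 second
In minutes: 0.02802 × 0.0166667 = 0.0004670 min

Final: 0.0004670 min


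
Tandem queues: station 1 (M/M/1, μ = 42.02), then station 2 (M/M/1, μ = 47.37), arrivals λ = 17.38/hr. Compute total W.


Each node sees arrival rate λ = 17.38/hr (tandem ⇒ throughput preserved).
W₁ = 1/(μ₁−λ) = 1/(42.02−17.38) = 0.04058 hr
W₂ = 1/(μ₂−λ) = 1/(47.37−17.38) = 0.03334 hr
W_total = W₁ + W₂ = 0.04058 + 0.03334 = 0.07393 hr

Final: 0.07393 hr


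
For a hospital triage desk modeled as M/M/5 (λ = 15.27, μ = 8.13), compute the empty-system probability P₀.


a = λ/μ = 15.27/8.13 = 1.8782; ρ = a/c = 0.3756
Σ_{k=0}^{4} a^k/k! (terms k=0..4) = 1.00000 + 1.87823 + 1.76387 + 1.10432 + 0.51854 = 6.26496
Tail: a^5/(5!(1−ρ)) = 23.37451/(120·0.6244) = 0.31198
P₀ = 1/(6.26496 + 0.31198) = 1/6.57694 = 0.152046

Final: 0.152046


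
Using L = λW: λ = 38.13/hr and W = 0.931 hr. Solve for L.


L = λW = 38.13·0.931 = 35.4990

Final: 35.4990


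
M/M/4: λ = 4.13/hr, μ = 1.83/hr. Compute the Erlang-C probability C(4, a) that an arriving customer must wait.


a = λ/μ = 2.2568; ρ = a/4 = 0.5642
P₀ = 0.098043 (from M/M/c formula)
C(c,a) = [a^c/(c!(1−ρ))]·P₀ = [25.94155/(24·0.4358)]·0.098043
= 2.48030·0.098043 = 0.243178

Final: 0.243178


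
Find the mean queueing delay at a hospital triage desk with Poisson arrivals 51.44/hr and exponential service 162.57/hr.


ρ = 51.44/162.57 = 0.3164
Wq = ρ/(μ−λ) = 0.3164/(162.57 − 51.44) = 0.3164/111.13 = 0.002847 hr

Final: 0.002847 hr


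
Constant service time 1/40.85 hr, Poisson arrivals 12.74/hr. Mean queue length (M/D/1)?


ρ = 12.74/40.85 = 0.3119
M/D/1: Lq = ρ²/(2(1−ρ)) = 0.09726/(2·0.6881) = 0.07067

Final: 0.07067


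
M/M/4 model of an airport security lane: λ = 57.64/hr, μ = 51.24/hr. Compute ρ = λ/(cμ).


ρ = λ/(cμ) = 57.64/(4·51.24) = 57.64/204.96 = 0.2812

Final: 0.2812


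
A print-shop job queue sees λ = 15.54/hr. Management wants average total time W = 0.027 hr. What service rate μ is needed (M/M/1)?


W = 1/(μ−λ) ⇒ μ − λ = 1/W = 1/0.027 = 37.0370
μ = λ + 1/W = 15.54 + 37.0370 = 52.5770 per hr

Final: 52.5770 /hr


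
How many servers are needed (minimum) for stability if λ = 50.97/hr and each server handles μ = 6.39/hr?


Stability requires cμ > λ ⇔ c > λ/μ.
λ/μ = 50.97/6.39 = 7.9765
Minimum integer c = ⌊7.9765⌋ + 1 = 8
Check: 8·6.39 = 51.12 > 50.97, while 7·6.39 = 44.73 ≤ 50.97

Final: 8 servers


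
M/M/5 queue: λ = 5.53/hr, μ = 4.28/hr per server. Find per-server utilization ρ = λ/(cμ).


ρ = λ/(cμ) = 5.53/(5·4.28) = 5.53/21.40 = 0.2584

Final: 0.2584


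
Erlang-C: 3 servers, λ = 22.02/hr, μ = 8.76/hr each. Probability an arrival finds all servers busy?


a = λ/μ = 2.5137; ρ = a/3 = 0.8379
P₀ = 0.043471 (from M/M/c formula)
C(c,a) = [a^c/(c!(1−ρ))]·P₀ = [15.88326/(6·0.1621)]·0.043471
= 16.33068·0.043471 = 0.709915

Final: 0.709915


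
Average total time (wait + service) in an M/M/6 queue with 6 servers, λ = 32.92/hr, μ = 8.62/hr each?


a = 3.8190; ρ = 0.6365; P₀ = 0.020457
Lq = P₀·a^c·ρ/(c!(1−ρ)²) = 0.42465
Wq = Lq/λ = 0.42465/32.92 = 0.01290 hr
W = Wq + 1/μ = 0.01290 + 0.11601 = 0.12891 hr

Final: 0.12891 hr


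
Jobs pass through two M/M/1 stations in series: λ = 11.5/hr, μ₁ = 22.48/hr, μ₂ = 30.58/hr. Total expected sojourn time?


Each node sees arrival rate λ = 11.5/hr (tandem ⇒ throughput preserved).
W₁ = 1/(μ₁−λ) = 1/(22.48−11.5) = 0.09107 hr
W₂ = 1/(μ₂−λ) = 1/(30.58−11.5) = 0.05241 hr
W_total = W₁ + W₂ = 0.09107 + 0.05241 = 0.14349 hr

Final: 0.14349 hr


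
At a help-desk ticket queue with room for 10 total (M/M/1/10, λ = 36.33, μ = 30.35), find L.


ρ = 36.33/30.35 = 1.1970
L = ρ[1 − (K+1)ρ^K + Kρ^(K+1)] / [(1−ρ)(1−ρ^(K+1))]
Numerator: 1.1970·(1 − 11·6.040418 + 10·7.230590) = 8.213208
Denominator: (-0.1970)·(-6.230590) = 1.227642
L = 8.213208/1.227642 = 6.6902

Final: 6.6902


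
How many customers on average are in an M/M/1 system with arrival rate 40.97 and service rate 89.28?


ρ = λ/μ = 40.97/89.28 = 0.4589
L = ρ/(1−ρ) = 0.4589/(1 − 0.4589) = 0.4589/0.5411 = 0.8481

Final: 0.8481


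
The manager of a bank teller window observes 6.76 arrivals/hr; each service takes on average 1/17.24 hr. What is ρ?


ρ = λ/μ = 6.76/17.24 = 0.3921

Final: 0.3921


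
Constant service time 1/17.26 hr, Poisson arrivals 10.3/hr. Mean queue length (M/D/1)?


ρ = 10.3/17.26 = 0.5968
M/D/1: Lq = ρ²/(2(1−ρ)) = 0.3561/(2·0.4032) = 0.44156

Final: 0.44156


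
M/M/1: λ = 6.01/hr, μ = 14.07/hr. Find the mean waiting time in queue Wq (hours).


ρ = 6.01/14.07 = 0.4271
Wq = ρ/(μ−λ) = 0.4271/(14.07 − 6.01) = 0.4271/8.06 = 0.05300 hr

Final: 0.05300 hr


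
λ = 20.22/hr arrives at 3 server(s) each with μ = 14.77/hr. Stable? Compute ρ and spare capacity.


Total capacity cμ = 3·14.77 = 44.31/hr
ρ = λ/(cμ) = 20.22/44.31 = 0.4563
Stable ⇔ ρ < 1: YES
Spare capacity = cμ − λ = 44.31 − 20.22 = 24.09/hr

Final: ρ = 0.4563; stable; margin = 24.09/hr


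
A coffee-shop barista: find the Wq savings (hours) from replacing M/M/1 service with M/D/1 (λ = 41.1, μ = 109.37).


ρ = 41.1/109.37 = 0.3758
Wq(M/M/1) = ρ/(μ−λ) = 0.3758/68.27 = 0.005504 hr
Wq(M/D/1) = ρ/(2(μ−λ)) = 0.002752 hr
Savings = 0.005504 − 0.002752 = 0.002752 hr

Final: 0.002752 hr


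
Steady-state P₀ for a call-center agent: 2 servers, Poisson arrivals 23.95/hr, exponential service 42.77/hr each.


a = λ/μ = 23.95/42.77 = 0.5600; ρ = a/c = 0.2800
Σ_{k=0}^{1} a^k/k! (terms k=0..1) = 1.00000 + 0.55997 = 1.55997
Tail: a^2/(2!(1−ρ)) = 0.31357/(2·0.7200) = 0.21775
P₀ = 1/(1.55997 + 0.21775) = 1/1.77772 = 0.562517

Final: 0.562517


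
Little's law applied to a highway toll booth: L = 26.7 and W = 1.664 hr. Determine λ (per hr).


λ = L/W = 26.7/1.664 = 16.0457 /hr

Final: 16.0457 /hr


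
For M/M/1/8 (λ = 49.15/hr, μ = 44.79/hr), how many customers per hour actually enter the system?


ρ = 1.0973; P_K = (1−ρ)ρ^8/(1−ρ^9) = 0.156570
λ_eff = λ(1 − P_K) = 49.15·(1 − 0.156570) = 49.15·0.843430 = 41.4546 /hr

Final: 41.4546 /hr


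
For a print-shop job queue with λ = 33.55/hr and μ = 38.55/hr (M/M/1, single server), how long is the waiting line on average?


ρ = 33.55/38.55 = 0.8703
Lq = ρ²/(1−ρ) = 0.7574/0.1297 = 5.8397

Final: 5.8397


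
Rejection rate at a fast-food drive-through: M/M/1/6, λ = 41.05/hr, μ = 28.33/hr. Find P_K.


ρ = λ/μ = 41.05/28.33 = 1.4490
P_K = (1−ρ)ρ^K/(1−ρ^(K+1)) = (-0.4490·9.255492)/(1 − 13.411153)
= -4.155660/-12.411153 = 0.334833

Final: 0.334833


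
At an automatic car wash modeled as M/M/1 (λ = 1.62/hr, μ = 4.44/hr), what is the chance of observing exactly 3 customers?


ρ = 1.62/4.44 = 0.3649
P_n = (1−ρ)·ρ^n = (1 − 0.3649)·0.3649^3 = 0.6351·0.048573 = 0.030851

Final: 0.030851


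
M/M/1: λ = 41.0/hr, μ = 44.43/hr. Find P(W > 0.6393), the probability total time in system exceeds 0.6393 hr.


W ~ Exponential(μ−λ) for M/M/1.
μ − λ = 44.43 − 41.0 = 3.4300
P(W > t) = e^{−(μ−λ)t} = e^{−2.1928} = 0.111604

Final: 0.111604


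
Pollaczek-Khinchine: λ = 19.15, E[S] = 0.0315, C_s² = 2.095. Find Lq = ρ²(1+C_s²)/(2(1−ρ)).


ρ = λ·E[S] = 19.15·0.0315 = 0.6032
Lq = ρ²(1+C_s²)/(2(1−ρ)) = 0.3639·(1+2.095)/(2·0.3968)
= 0.3639·3.0950/0.7935 = 1.41920

Final: 1.41920


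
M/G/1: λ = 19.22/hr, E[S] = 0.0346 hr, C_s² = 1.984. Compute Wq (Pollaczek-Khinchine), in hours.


ρ = λ·E[S] = 19.22·0.0346 = 0.6650
E[S²] = E[S]²(1+C_s²) = 0.0346²·(1+1.984) = 0.003572
Wq = λ·E[S²]/(2(1−ρ)) = 19.22·0.003572/(2·0.3350) = 0.10248 hr

Final: 0.10248 hr


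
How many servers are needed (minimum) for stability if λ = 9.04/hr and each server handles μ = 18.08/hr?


Stability requires cμ > λ ⇔ c > λ/μ.
λ/μ = 9.04/18.08 = 0.5000
Minimum integer c = ⌊0.5000⌋ + 1 = 1
Check: 1·18.08 = 18.08 > 9.04, while 0·18.08 = 0.00 ≤ 9.04

Final: 1 servers


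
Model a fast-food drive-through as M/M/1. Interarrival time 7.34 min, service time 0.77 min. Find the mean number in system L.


λ = 60/7.34 = 8.1744 /hr
μ = 60/0.77 = 77.9221 /hr
ρ = λ/μ = 8.1744/77.9221 = 0.1049
L = ρ/(1−ρ) = 0.1049/0.8951 = 0.1172

Final: 0.1172


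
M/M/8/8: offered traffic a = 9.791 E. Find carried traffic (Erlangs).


B(8,9.791) = 0.328434 (Erlang-B)
Carried load = a(1 − B) = 9.791·(1 − 0.328434) = 9.791·0.671566 = 6.5753 E

Final: 6.5753 Erlangs


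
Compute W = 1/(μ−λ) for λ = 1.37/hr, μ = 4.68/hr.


W = 1/(μ−λ) = 1/(4.68 − 1.37) = 1/3.31 = 0.3021 hr

Final: 0.3021 hr


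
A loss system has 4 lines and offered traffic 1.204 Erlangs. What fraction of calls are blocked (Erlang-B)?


B(c,a) = (a^c/c!) / Σ_{k=0}^{c} a^k/k!
a^4/4! = 0.087558
Σ terms (k=0..4): 1.00000 + 1.20400 + 0.72481 + 0.29089 + 0.08756 = 3.307255
B = 0.087558/3.307255 = 0.026474

Final: 0.026474


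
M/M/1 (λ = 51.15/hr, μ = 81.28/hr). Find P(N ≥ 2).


ρ = 51.15/81.28 = 0.6293
P(N ≥ n) = ρ^n = 0.6293^2 = 0.396026

Final: 0.396026


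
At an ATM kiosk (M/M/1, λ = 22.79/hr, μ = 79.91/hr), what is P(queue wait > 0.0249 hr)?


ρ = 22.79/79.91 = 0.2852
P(Wq > t) = ρ·e^{−(μ−λ)t} = 0.2852·e^{−1.4223}
= 0.2852·0.241162 = 0.068778

Final: 0.068778


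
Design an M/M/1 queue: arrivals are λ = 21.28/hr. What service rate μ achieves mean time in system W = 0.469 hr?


W = 1/(μ−λ) ⇒ μ − λ = 1/W = 1/0.469 = 2.1322
μ = λ + 1/W = 21.28 + 2.1322 = 23.4122 per hr

Final: 23.4122 /hr


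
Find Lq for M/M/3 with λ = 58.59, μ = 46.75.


a = λ/μ = 1.2533; ρ = a/3 = 0.4178
P₀ = 0.277619
Lq = P₀·a^c·ρ / (c!·(1−ρ)²) = 0.277619·1.96846·0.4178/(6·0.33901)
= 0.11224

Final: 0.11224


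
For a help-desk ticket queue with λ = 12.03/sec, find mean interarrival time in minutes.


Mean interarrival time = 1/λ = 1/12.03 second = 0.08313 second
In minutes: 0.08313 × 0.0166667 = 0.001385 min

Final: 0.001385 min


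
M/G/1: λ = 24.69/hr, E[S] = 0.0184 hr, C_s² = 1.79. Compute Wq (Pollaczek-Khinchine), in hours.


ρ = λ·E[S] = 24.69·0.0184 = 0.4543
E[S²] = E[S]²(1+C_s²) = 0.0184²·(1+1.79) = 0.0009446
Wq = λ·E[S²]/(2(1−ρ)) = 24.69·0.0009446/(2·0.5457) = 0.02137 hr

Final: 0.02137 hr


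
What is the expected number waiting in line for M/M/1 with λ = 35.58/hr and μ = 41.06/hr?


ρ = 35.58/41.06 = 0.8665
Lq = ρ²/(1−ρ) = 0.7509/0.1335 = 5.6262

Final: 5.6262


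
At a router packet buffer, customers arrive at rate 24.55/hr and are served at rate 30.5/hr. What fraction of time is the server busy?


ρ = λ/μ = 24.55/30.5 = 0.8049

Final: 0.8049


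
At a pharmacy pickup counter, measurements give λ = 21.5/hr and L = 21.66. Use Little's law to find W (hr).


W = L/λ = 21.66/21.5 = 1.0074 hr

Final: 1.0074 hr


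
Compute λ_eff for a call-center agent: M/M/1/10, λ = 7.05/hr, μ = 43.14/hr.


ρ = 0.1634; P_K = (1−ρ)ρ^10/(1−ρ^11) = 0.00000001137
λ_eff = λ(1 − P_K) = 7.05·(1 − 0.00000001137) = 7.05·1.000000 = 7.0500 /hr

Final: 7.0500 /hr


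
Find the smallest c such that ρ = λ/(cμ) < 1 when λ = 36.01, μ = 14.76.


Stability requires cμ > λ ⇔ c > λ/μ.
λ/μ = 36.01/14.76 = 2.4397
Minimum integer c = ⌊2.4397⌋ + 1 = 3
Check: 3·14.76 = 44.28 > 36.01, while 2·14.76 = 29.52 ≤ 36.01

Final: 3 servers


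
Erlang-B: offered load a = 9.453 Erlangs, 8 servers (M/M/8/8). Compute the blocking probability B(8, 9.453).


B(c,a) = (a^c/c!) / Σ_{k=0}^{c} a^k/k!
a^8/8! = 1581.381813
Σ terms (k=0..8): 1.00000 + 9.45300 + 44.67960 + 140.78543 + 332.71118 + 629.02375 + 991.02692 + 1338.31107 + 1581.38181 = 5068.372761
B = 1581.381813/5068.372761 = 0.312010

Final: 0.312010


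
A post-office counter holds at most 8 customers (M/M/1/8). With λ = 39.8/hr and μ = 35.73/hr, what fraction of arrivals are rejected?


ρ = λ/μ = 39.8/35.73 = 1.1139
P_K = (1−ρ)ρ^K/(1−ρ^(K+1)) = (-0.1139·2.370284)/(1 − 2.640283)
= -0.269999/-1.640283 = 0.164605

Final: 0.164605
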